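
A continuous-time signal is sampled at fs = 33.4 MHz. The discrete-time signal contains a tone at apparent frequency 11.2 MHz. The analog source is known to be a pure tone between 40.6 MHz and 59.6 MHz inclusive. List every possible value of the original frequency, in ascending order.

Frequencies that alias to 11.2 MHz are k·fs ± 11.2 MHz for integer k ≥ 0.
k=0: 11.2 MHz.
k=1: 22.2 MHz, 44.6 MHz.
k=2: 55.6 MHz, 78 MHz.
k=3: 89 MHz, 111.4 MHz.
Within [40.6 MHz, 59.6 MHz]: 44.6 MHz, 55.6 MHz.

44.6 MHz, 55.6 MHz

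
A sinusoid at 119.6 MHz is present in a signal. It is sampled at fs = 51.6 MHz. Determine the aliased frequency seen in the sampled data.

119.6 MHz mod fs = 16.4 MHz.
16.4 MHz ≤ fs/2 = 25.8 MHz, appears at 16.4 MHz.

16.4 MHz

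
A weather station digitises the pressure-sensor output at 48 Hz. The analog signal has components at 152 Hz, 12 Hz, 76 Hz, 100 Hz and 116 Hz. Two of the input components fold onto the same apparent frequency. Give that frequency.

20 Hz

fs/2 = 24 Hz.
152 Hz mod fs = 8 Hz.
8 Hz ≤ fs/2 = 24 Hz, appears at 8 Hz.
12 Hz ≤ fs/2 = 24 Hz, passes unchanged.
76 Hz mod fs = 28 Hz.
28 Hz > fs/2 = 24 Hz, folds to fs − 28 Hz = 20 Hz.
100 Hz mod fs = 4 Hz.
4 Hz ≤ fs/2 = 24 Hz, appears at 4 Hz.
116 Hz mod fs = 20 Hz.
20 Hz ≤ fs/2 = 24 Hz, appears at 20 Hz.
76 Hz and 116 Hz both map to 20 Hz.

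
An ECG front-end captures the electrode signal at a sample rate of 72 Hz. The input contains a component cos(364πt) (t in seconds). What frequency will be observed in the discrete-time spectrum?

ω = 364π rad/s → f = ω/(2π) = 182 Hz.
182 Hz mod fs = 38 Hz.
38 Hz > fs/2 = 36 Hz, folds to fs − 38 Hz = 34 Hz.

34 Hz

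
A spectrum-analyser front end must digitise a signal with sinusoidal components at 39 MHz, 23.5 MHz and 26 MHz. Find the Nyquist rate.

Highest-frequency component: 39 MHz.
Nyquist rate = 2 × 39 MHz = 78 MHz.

78 MHz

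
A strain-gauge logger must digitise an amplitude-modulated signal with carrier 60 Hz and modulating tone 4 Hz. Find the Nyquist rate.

AM sidebands sit at fc ± fm = 56 Hz and 64 Hz.
Highest-frequency component: 64 Hz.
Nyquist rate = 2 × 64 Hz = 128 Hz.

128 Hz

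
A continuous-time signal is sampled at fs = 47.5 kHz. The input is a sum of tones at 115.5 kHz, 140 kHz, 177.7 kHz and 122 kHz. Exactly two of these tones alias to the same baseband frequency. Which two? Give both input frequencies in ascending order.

115.5 kHz, 122 kHz

fs/2 = 23.75 kHz.
115.5 kHz mod fs = 20.5 kHz.
20.5 kHz ≤ fs/2 = 23.75 kHz, appears at 20.5 kHz.
140 kHz mod fs = 45 kHz.
45 kHz > fs/2 = 23.75 kHz, folds to fs − 45 kHz = 2.5 kHz.
177.7 kHz mod fs = 35.2 kHz.
35.2 kHz > fs/2 = 23.75 kHz, folds to fs − 35.2 kHz = 12.3 kHz.
122 kHz mod fs = 27 kHz.
27 kHz > fs/2 = 23.75 kHz, folds to fs − 27 kHz = 20.5 kHz.
115.5 kHz and 122 kHz both map to 20.5 kHz.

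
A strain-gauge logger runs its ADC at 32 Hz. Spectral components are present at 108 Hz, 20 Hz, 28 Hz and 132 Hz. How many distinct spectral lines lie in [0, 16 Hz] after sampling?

2

fs/2 = 16 Hz.
108 Hz mod fs = 12 Hz.
12 Hz ≤ fs/2 = 16 Hz, appears at 12 Hz.
20 Hz > fs/2 = 16 Hz, folds to fs − 20 Hz = 12 Hz.
28 Hz > fs/2 = 16 Hz, folds to fs − 28 Hz = 4 Hz.
132 Hz mod fs = 4 Hz.
4 Hz ≤ fs/2 = 16 Hz, appears at 4 Hz.
Distinct values: {4 Hz, 12 Hz} → 2.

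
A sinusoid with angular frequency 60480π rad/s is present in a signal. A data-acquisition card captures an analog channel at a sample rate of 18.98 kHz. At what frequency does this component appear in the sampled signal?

7.72 kHz

ω = 60480π rad/s → f = ω/(2π) = 30240 Hz = 30.24 kHz.
30.24 kHz mod fs = 11.26 kHz.
11.26 kHz > fs/2 = 9.49 kHz, folds to fs − 11.26 kHz = 7.72 kHz.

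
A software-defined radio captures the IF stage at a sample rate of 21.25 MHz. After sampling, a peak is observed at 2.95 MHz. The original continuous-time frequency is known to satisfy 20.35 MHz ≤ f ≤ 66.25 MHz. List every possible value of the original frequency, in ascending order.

24.2 MHz, 39.55 MHz, 45.45 MHz, 60.8 MHz

Frequencies that alias to 2.95 MHz are k·fs ± 2.95 MHz for integer k ≥ 0.
k=0: 2.95 MHz.
k=1: 18.3 MHz, 24.2 MHz.
k=2: 39.55 MHz, 45.45 MHz.
k=3: 60.8 MHz, 66.7 MHz.
k=4: 82.05 MHz, 87.95 MHz.
Within [20.35 MHz, 66.25 MHz]: 24.2 MHz, 39.55 MHz, 45.45 MHz, 60.8 MHz.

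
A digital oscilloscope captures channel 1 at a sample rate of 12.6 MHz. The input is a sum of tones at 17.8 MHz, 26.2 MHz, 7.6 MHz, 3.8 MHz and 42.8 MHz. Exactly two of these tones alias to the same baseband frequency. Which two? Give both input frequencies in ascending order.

fs/2 = 6.3 MHz.
17.8 MHz mod fs = 5.2 MHz.
5.2 MHz ≤ fs/2 = 6.3 MHz, appears at 5.2 MHz.
26.2 MHz mod fs = 1 MHz.
1 MHz ≤ fs/2 = 6.3 MHz, appears at 1 MHz.
7.6 MHz > fs/2 = 6.3 MHz, folds to fs − 7.6 MHz = 5 MHz.
3.8 MHz ≤ fs/2 = 6.3 MHz, passes unchanged.
42.8 MHz mod fs = 5 MHz.
5 MHz ≤ fs/2 = 6.3 MHz, appears at 5 MHz.
7.6 MHz and 42.8 MHz both map to 5 MHz.

7.6 MHz, 42.8 MHz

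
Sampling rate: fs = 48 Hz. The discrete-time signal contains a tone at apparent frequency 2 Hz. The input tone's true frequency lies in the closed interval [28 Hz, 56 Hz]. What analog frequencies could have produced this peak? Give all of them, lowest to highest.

Frequencies that alias to 2 Hz are k·fs ± 2 Hz for integer k ≥ 0.
k=0: 2 Hz.
k=1: 46 Hz, 50 Hz.
k=2: 94 Hz, 98 Hz.
Within [28 Hz, 56 Hz]: 46 Hz, 50 Hz.

46 Hz, 50 Hz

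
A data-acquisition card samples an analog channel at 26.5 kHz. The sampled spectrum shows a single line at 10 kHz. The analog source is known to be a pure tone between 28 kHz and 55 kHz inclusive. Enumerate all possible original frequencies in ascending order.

Frequencies that alias to 10 kHz are k·fs ± 10 kHz for integer k ≥ 0.
k=0: 10 kHz.
k=1: 16.5 kHz, 36.5 kHz.
k=2: 43 kHz, 63 kHz.
k=3: 69.5 kHz, 89.5 kHz.
Within [28 kHz, 55 kHz]: 36.5 kHz, 43 kHz.

36.5 kHz, 43 kHz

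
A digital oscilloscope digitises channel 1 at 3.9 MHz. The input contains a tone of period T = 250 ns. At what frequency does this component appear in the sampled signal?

0.1 MHz

T = 250 ns → f = 1/T = 4 MHz.
4 MHz mod fs = 0.1 MHz.
0.1 MHz ≤ fs/2 = 1.95 MHz, appears at 0.1 MHz.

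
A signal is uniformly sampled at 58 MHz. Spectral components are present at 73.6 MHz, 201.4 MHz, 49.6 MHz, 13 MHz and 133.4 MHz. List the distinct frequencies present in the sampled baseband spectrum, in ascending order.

8.4 MHz, 13 MHz, 15.6 MHz, 17.4 MHz, 27.4 MHz

fs/2 = 29 MHz.
73.6 MHz mod fs = 15.6 MHz.
15.6 MHz ≤ fs/2 = 29 MHz, appears at 15.6 MHz.
201.4 MHz mod fs = 27.4 MHz.
27.4 MHz ≤ fs/2 = 29 MHz, appears at 27.4 MHz.
49.6 MHz > fs/2 = 29 MHz, folds to fs − 49.6 MHz = 8.4 MHz.
13 MHz ≤ fs/2 = 29 MHz, passes unchanged.
133.4 MHz mod fs = 17.4 MHz.
17.4 MHz ≤ fs/2 = 29 MHz, appears at 17.4 MHz.
Distinct values: {8.4 MHz, 13 MHz, 15.6 MHz, 17.4 MHz, 27.4 MHz}.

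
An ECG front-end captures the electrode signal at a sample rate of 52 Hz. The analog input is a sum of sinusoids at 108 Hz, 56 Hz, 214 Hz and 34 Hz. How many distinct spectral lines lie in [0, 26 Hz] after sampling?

3

fs/2 = 26 Hz.
108 Hz mod fs = 4 Hz.
4 Hz ≤ fs/2 = 26 Hz, appears at 4 Hz.
56 Hz mod fs = 4 Hz.
4 Hz ≤ fs/2 = 26 Hz, appears at 4 Hz.
214 Hz mod fs = 6 Hz.
6 Hz ≤ fs/2 = 26 Hz, appears at 6 Hz.
34 Hz > fs/2 = 26 Hz, folds to fs − 34 Hz = 18 Hz.
Distinct values: {4 Hz, 6 Hz, 18 Hz} → 3.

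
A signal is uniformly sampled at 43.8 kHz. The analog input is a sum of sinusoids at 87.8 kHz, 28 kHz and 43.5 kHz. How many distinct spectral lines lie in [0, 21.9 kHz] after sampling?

3

fs/2 = 21.9 kHz.
87.8 kHz mod fs = 0.2 kHz.
0.2 kHz ≤ fs/2 = 21.9 kHz, appears at 0.2 kHz.
28 kHz > fs/2 = 21.9 kHz, folds to fs − 28 kHz = 15.8 kHz.
43.5 kHz > fs/2 = 21.9 kHz, folds to fs − 43.5 kHz = 0.3 kHz.
Distinct values: {0.2 kHz, 0.3 kHz, 15.8 kHz} → 3.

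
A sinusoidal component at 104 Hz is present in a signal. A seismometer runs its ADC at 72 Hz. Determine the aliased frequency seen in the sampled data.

32 Hz

104 Hz mod fs = 32 Hz.
32 Hz ≤ fs/2 = 36 Hz, appears at 32 Hz.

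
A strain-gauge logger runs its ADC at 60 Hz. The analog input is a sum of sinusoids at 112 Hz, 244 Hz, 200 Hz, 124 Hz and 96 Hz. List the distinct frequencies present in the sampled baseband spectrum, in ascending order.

4 Hz, 8 Hz, 20 Hz, 24 Hz

fs/2 = 30 Hz.
112 Hz mod fs = 52 Hz.
52 Hz > fs/2 = 30 Hz, folds to fs − 52 Hz = 8 Hz.
244 Hz mod fs = 4 Hz.
4 Hz ≤ fs/2 = 30 Hz, appears at 4 Hz.
200 Hz mod fs = 20 Hz.
20 Hz ≤ fs/2 = 30 Hz, appears at 20 Hz.
124 Hz mod fs = 4 Hz.
4 Hz ≤ fs/2 = 30 Hz, appears at 4 Hz.
96 Hz mod fs = 36 Hz.
36 Hz > fs/2 = 30 Hz, folds to fs − 36 Hz = 24 Hz.
Distinct values: {4 Hz, 8 Hz, 20 Hz, 24 Hz}.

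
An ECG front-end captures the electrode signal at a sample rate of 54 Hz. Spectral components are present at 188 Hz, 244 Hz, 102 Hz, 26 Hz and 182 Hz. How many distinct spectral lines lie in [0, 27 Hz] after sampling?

3

fs/2 = 27 Hz.
188 Hz mod fs = 26 Hz.
26 Hz ≤ fs/2 = 27 Hz, appears at 26 Hz.
244 Hz mod fs = 28 Hz.
28 Hz > fs/2 = 27 Hz, folds to fs − 28 Hz = 26 Hz.
102 Hz mod fs = 48 Hz.
48 Hz > fs/2 = 27 Hz, folds to fs − 48 Hz = 6 Hz.
26 Hz ≤ fs/2 = 27 Hz, passes unchanged.
182 Hz mod fs = 20 Hz.
20 Hz ≤ fs/2 = 27 Hz, appears at 20 Hz.
Distinct values: {6 Hz, 20 Hz, 26 Hz} → 3.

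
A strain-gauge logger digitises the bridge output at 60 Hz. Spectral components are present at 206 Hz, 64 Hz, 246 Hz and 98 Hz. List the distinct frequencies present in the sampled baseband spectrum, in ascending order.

fs/2 = 30 Hz.
206 Hz mod fs = 26 Hz.
26 Hz ≤ fs/2 = 30 Hz, appears at 26 Hz.
64 Hz mod fs = 4 Hz.
4 Hz ≤ fs/2 = 30 Hz, appears at 4 Hz.
246 Hz mod fs = 6 Hz.
6 Hz ≤ fs/2 = 30 Hz, appears at 6 Hz.
98 Hz mod fs = 38 Hz.
38 Hz > fs/2 = 30 Hz, folds to fs − 38 Hz = 22 Hz.
Distinct values: {4 Hz, 6 Hz, 22 Hz, 26 Hz}.

4 Hz, 6 Hz, 22 Hz, 26 Hz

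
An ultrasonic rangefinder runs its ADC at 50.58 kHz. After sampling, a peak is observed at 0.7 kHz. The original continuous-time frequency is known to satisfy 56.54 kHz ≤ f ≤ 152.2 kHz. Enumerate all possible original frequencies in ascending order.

100.46 kHz, 101.86 kHz, 151.04 kHz

Frequencies that alias to 0.7 kHz are k·fs ± 0.7 kHz for integer k ≥ 0.
k=0: 0.7 kHz.
k=1: 49.88 kHz, 51.28 kHz.
k=2: 100.46 kHz, 101.86 kHz.
k=3: 151.04 kHz, 152.44 kHz.
k=4: 201.62 kHz, 203.02 kHz.
Within [56.54 kHz, 152.2 kHz]: 100.46 kHz, 101.86 kHz, 151.04 kHz.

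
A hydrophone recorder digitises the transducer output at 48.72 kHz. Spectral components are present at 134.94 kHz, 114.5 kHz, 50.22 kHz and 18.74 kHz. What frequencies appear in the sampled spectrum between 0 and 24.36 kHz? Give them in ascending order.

fs/2 = 24.36 kHz.
134.94 kHz mod fs = 37.5 kHz.
37.5 kHz > fs/2 = 24.36 kHz, folds to fs − 37.5 kHz = 11.22 kHz.
114.5 kHz mod fs = 17.06 kHz.
17.06 kHz ≤ fs/2 = 24.36 kHz, appears at 17.06 kHz.
50.22 kHz mod fs = 1.5 kHz.
1.5 kHz ≤ fs/2 = 24.36 kHz, appears at 1.5 kHz.
18.74 kHz ≤ fs/2 = 24.36 kHz, passes unchanged.
Distinct values: {1.5 kHz, 11.22 kHz, 17.06 kHz, 18.74 kHz}.

1.5 kHz, 11.22 kHz, 17.06 kHz, 18.74 kHz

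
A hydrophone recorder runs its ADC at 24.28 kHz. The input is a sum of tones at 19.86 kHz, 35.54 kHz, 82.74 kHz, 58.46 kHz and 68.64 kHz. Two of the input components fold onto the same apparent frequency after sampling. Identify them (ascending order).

fs/2 = 12.14 kHz.
19.86 kHz > fs/2 = 12.14 kHz, folds to fs − 19.86 kHz = 4.42 kHz.
35.54 kHz mod fs = 11.26 kHz.
11.26 kHz ≤ fs/2 = 12.14 kHz, appears at 11.26 kHz.
82.74 kHz mod fs = 9.9 kHz.
9.9 kHz ≤ fs/2 = 12.14 kHz, appears at 9.9 kHz.
58.46 kHz mod fs = 9.9 kHz.
9.9 kHz ≤ fs/2 = 12.14 kHz, appears at 9.9 kHz.
68.64 kHz mod fs = 20.08 kHz.
20.08 kHz > fs/2 = 12.14 kHz, folds to fs − 20.08 kHz = 4.2 kHz.
58.46 kHz and 82.74 kHz both map to 9.9 kHz.

58.46 kHz, 82.74 kHz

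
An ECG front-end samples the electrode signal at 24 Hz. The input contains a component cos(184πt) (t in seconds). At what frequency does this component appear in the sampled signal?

4 Hz

ω = 184π rad/s → f = ω/(2π) = 92 Hz.
92 Hz mod fs = 20 Hz.
20 Hz > fs/2 = 12 Hz, folds to fs − 20 Hz = 4 Hz.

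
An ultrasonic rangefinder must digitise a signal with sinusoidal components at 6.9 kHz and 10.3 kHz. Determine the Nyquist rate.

20.6 kHz

Highest-frequency component: 10.3 kHz.
Nyquist rate = 2 × 10.3 kHz = 20.6 kHz.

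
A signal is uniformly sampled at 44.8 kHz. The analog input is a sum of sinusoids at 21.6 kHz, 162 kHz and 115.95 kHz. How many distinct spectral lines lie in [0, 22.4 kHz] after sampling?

3

fs/2 = 22.4 kHz.
21.6 kHz ≤ fs/2 = 22.4 kHz, passes unchanged.
162 kHz mod fs = 27.6 kHz.
27.6 kHz > fs/2 = 22.4 kHz, folds to fs − 27.6 kHz = 17.2 kHz.
115.95 kHz mod fs = 26.35 kHz.
26.35 kHz > fs/2 = 22.4 kHz, folds to fs − 26.35 kHz = 18.45 kHz.
Distinct values: {17.2 kHz, 18.45 kHz, 21.6 kHz} → 3.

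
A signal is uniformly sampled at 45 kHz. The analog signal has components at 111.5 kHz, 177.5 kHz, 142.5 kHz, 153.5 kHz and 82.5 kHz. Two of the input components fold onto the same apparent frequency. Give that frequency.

7.5 kHz

fs/2 = 22.5 kHz.
111.5 kHz mod fs = 21.5 kHz.
21.5 kHz ≤ fs/2 = 22.5 kHz, appears at 21.5 kHz.
177.5 kHz mod fs = 42.5 kHz.
42.5 kHz > fs/2 = 22.5 kHz, folds to fs − 42.5 kHz = 2.5 kHz.
142.5 kHz mod fs = 7.5 kHz.
7.5 kHz ≤ fs/2 = 22.5 kHz, appears at 7.5 kHz.
153.5 kHz mod fs = 18.5 kHz.
18.5 kHz ≤ fs/2 = 22.5 kHz, appears at 18.5 kHz.
82.5 kHz mod fs = 37.5 kHz.
37.5 kHz > fs/2 = 22.5 kHz, folds to fs − 37.5 kHz = 7.5 kHz.
82.5 kHz and 142.5 kHz both map to 7.5 kHz.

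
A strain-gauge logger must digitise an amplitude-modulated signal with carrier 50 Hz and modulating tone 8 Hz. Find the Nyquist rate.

AM sidebands sit at fc ± fm = 42 Hz and 58 Hz.
Highest-frequency component: 58 Hz.
Nyquist rate = 2 × 58 Hz = 116 Hz.

116 Hz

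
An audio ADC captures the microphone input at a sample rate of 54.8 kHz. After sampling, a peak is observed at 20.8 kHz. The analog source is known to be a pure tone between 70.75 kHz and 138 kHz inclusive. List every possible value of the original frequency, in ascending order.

Frequencies that alias to 20.8 kHz are k·fs ± 20.8 kHz for integer k ≥ 0.
k=0: 20.8 kHz.
k=1: 34 kHz, 75.6 kHz.
k=2: 88.8 kHz, 130.4 kHz.
k=3: 143.6 kHz, 185.2 kHz.
Within [70.75 kHz, 138 kHz]: 75.6 kHz, 88.8 kHz, 130.4 kHz.

75.6 kHz, 88.8 kHz, 130.4 kHz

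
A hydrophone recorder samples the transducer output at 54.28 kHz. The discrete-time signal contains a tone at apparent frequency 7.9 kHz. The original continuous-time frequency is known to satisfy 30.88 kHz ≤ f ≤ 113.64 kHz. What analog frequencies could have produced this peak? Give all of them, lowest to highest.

46.38 kHz, 62.18 kHz, 100.66 kHz

Frequencies that alias to 7.9 kHz are k·fs ± 7.9 kHz for integer k ≥ 0.
k=0: 7.9 kHz.
k=1: 46.38 kHz, 62.18 kHz.
k=2: 100.66 kHz, 116.46 kHz.
k=3: 154.94 kHz, 170.74 kHz.
Within [30.88 kHz, 113.64 kHz]: 46.38 kHz, 62.18 kHz, 100.66 kHz.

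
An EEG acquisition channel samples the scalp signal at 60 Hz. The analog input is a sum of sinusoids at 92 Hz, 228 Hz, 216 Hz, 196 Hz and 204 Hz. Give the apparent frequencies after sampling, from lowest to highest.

fs/2 = 30 Hz.
92 Hz mod fs = 32 Hz.
32 Hz > fs/2 = 30 Hz, folds to fs − 32 Hz = 28 Hz.
228 Hz mod fs = 48 Hz.
48 Hz > fs/2 = 30 Hz, folds to fs − 48 Hz = 12 Hz.
216 Hz mod fs = 36 Hz.
36 Hz > fs/2 = 30 Hz, folds to fs − 36 Hz = 24 Hz.
196 Hz mod fs = 16 Hz.
16 Hz ≤ fs/2 = 30 Hz, appears at 16 Hz.
204 Hz mod fs = 24 Hz.
24 Hz ≤ fs/2 = 30 Hz, appears at 24 Hz.
Distinct values: {12 Hz, 16 Hz, 24 Hz, 28 Hz}.

12 Hz, 16 Hz, 24 Hz, 28 Hz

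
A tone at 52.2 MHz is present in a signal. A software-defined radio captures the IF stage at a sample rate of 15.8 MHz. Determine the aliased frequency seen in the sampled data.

4.8 MHz

52.2 MHz mod fs = 4.8 MHz.
4.8 MHz ≤ fs/2 = 7.9 MHz, appears at 4.8 MHz.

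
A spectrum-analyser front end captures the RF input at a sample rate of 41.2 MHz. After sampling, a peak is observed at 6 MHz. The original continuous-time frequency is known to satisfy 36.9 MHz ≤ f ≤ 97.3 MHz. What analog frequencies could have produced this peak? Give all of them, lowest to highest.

Frequencies that alias to 6 MHz are k·fs ± 6 MHz for integer k ≥ 0.
k=0: 6 MHz.
k=1: 35.2 MHz, 47.2 MHz.
k=2: 76.4 MHz, 88.4 MHz.
k=3: 117.6 MHz, 129.6 MHz.
Within [36.9 MHz, 97.3 MHz]: 47.2 MHz, 76.4 MHz, 88.4 MHz.

47.2 MHz, 76.4 MHz, 88.4 MHz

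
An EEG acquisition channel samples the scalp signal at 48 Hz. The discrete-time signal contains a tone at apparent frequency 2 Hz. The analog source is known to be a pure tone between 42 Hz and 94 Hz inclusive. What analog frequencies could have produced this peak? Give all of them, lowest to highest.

46 Hz, 50 Hz, 94 Hz

Frequencies that alias to 2 Hz are k·fs ± 2 Hz for integer k ≥ 0.
k=0: 2 Hz.
k=1: 46 Hz, 50 Hz.
k=2: 94 Hz, 98 Hz.
k=3: 142 Hz, 146 Hz.
Within [42 Hz, 94 Hz]: 46 Hz, 50 Hz, 94 Hz.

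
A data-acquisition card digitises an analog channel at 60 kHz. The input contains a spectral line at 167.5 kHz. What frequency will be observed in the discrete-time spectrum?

167.5 kHz mod fs = 47.5 kHz.
47.5 kHz > fs/2 = 30 kHz, folds to fs − 47.5 kHz = 12.5 kHz.

12.5 kHz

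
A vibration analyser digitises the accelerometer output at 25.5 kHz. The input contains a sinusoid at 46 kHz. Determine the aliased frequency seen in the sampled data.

5 kHz

46 kHz mod fs = 20.5 kHz.
20.5 kHz > fs/2 = 12.75 kHz, folds to fs − 20.5 kHz = 5 kHz.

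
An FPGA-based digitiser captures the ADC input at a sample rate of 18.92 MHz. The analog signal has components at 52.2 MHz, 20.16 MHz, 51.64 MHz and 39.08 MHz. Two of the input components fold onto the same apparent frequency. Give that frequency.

fs/2 = 9.46 MHz.
52.2 MHz mod fs = 14.36 MHz.
14.36 MHz > fs/2 = 9.46 MHz, folds to fs − 14.36 MHz = 4.56 MHz.
20.16 MHz mod fs = 1.24 MHz.
1.24 MHz ≤ fs/2 = 9.46 MHz, appears at 1.24 MHz.
51.64 MHz mod fs = 13.8 MHz.
13.8 MHz > fs/2 = 9.46 MHz, folds to fs − 13.8 MHz = 5.12 MHz.
39.08 MHz mod fs = 1.24 MHz.
1.24 MHz ≤ fs/2 = 9.46 MHz, appears at 1.24 MHz.
20.16 MHz and 39.08 MHz both map to 1.24 MHz.

1.24 MHz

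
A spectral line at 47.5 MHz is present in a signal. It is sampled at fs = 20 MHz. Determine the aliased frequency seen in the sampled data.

7.5 MHz

47.5 MHz mod fs = 7.5 MHz.
7.5 MHz ≤ fs/2 = 10 MHz, appears at 7.5 MHz.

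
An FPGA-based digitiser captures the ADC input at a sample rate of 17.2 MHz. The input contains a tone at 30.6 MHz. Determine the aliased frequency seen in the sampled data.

30.6 MHz mod fs = 13.4 MHz.
13.4 MHz > fs/2 = 8.6 MHz, folds to fs − 13.4 MHz = 3.8 MHz.

3.8 MHz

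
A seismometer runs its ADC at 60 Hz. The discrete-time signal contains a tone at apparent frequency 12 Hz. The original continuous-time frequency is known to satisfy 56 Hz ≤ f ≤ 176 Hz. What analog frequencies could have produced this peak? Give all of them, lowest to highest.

72 Hz, 108 Hz, 132 Hz, 168 Hz

Frequencies that alias to 12 Hz are k·fs ± 12 Hz for integer k ≥ 0.
k=0: 12 Hz.
k=1: 48 Hz, 72 Hz.
k=2: 108 Hz, 132 Hz.
k=3: 168 Hz, 192 Hz.
k=4: 228 Hz, 252 Hz.
Within [56 Hz, 176 Hz]: 72 Hz, 108 Hz, 132 Hz, 168 Hz.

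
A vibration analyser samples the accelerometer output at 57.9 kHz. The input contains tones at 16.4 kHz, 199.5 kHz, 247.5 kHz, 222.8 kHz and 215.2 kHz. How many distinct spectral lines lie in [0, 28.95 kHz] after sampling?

fs/2 = 28.95 kHz.
16.4 kHz ≤ fs/2 = 28.95 kHz, passes unchanged.
199.5 kHz mod fs = 25.8 kHz.
25.8 kHz ≤ fs/2 = 28.95 kHz, appears at 25.8 kHz.
247.5 kHz mod fs = 15.9 kHz.
15.9 kHz ≤ fs/2 = 28.95 kHz, appears at 15.9 kHz.
222.8 kHz mod fs = 49.1 kHz.
49.1 kHz > fs/2 = 28.95 kHz, folds to fs − 49.1 kHz = 8.8 kHz.
215.2 kHz mod fs = 41.5 kHz.
41.5 kHz > fs/2 = 28.95 kHz, folds to fs − 41.5 kHz = 16.4 kHz.
Distinct values: {8.8 kHz, 15.9 kHz, 16.4 kHz, 25.8 kHz} → 4.

4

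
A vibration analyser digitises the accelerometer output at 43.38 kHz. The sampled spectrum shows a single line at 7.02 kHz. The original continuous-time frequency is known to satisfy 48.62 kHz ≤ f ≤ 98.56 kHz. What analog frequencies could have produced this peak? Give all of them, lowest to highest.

50.4 kHz, 79.74 kHz, 93.78 kHz

Frequencies that alias to 7.02 kHz are k·fs ± 7.02 kHz for integer k ≥ 0.
k=0: 7.02 kHz.
k=1: 36.36 kHz, 50.4 kHz.
k=2: 79.74 kHz, 93.78 kHz.
k=3: 123.12 kHz, 137.16 kHz.
Within [48.62 kHz, 98.56 kHz]: 50.4 kHz, 79.74 kHz, 93.78 kHz.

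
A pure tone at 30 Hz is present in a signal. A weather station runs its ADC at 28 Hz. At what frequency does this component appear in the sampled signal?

30 Hz mod fs = 2 Hz.
2 Hz ≤ fs/2 = 14 Hz, appears at 2 Hz.

2 Hz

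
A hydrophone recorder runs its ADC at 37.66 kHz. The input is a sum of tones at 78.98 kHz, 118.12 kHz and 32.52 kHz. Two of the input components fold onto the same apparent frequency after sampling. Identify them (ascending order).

32.52 kHz, 118.12 kHz

fs/2 = 18.83 kHz.
78.98 kHz mod fs = 3.66 kHz.
3.66 kHz ≤ fs/2 = 18.83 kHz, appears at 3.66 kHz.
118.12 kHz mod fs = 5.14 kHz.
5.14 kHz ≤ fs/2 = 18.83 kHz, appears at 5.14 kHz.
32.52 kHz > fs/2 = 18.83 kHz, folds to fs − 32.52 kHz = 5.14 kHz.
32.52 kHz and 118.12 kHz both map to 5.14 kHz.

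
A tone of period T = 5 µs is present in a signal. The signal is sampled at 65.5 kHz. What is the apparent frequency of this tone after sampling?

3.5 kHz

T = 5 µs → f = 1/T = 200 kHz.
200 kHz mod fs = 3.5 kHz.
3.5 kHz ≤ fs/2 = 32.75 kHz, appears at 3.5 kHz.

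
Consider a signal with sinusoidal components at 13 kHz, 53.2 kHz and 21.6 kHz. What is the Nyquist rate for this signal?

Highest-frequency component: 53.2 kHz.
Nyquist rate = 2 × 53.2 kHz = 106.4 kHz.

106.4 kHz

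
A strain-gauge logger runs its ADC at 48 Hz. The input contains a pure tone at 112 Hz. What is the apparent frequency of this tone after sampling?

16 Hz

112 Hz mod fs = 16 Hz.
16 Hz ≤ fs/2 = 24 Hz, appears at 16 Hz.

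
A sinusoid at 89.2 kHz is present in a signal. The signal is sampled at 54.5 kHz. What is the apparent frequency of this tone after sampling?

19.8 kHz

89.2 kHz mod fs = 34.7 kHz.
34.7 kHz > fs/2 = 27.25 kHz, folds to fs − 34.7 kHz = 19.8 kHz.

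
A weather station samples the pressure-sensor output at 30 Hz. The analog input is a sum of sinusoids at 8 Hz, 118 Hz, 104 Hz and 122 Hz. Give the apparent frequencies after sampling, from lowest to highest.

2 Hz, 8 Hz, 14 Hz

fs/2 = 15 Hz.
8 Hz ≤ fs/2 = 15 Hz, passes unchanged.
118 Hz mod fs = 28 Hz.
28 Hz > fs/2 = 15 Hz, folds to fs − 28 Hz = 2 Hz.
104 Hz mod fs = 14 Hz.
14 Hz ≤ fs/2 = 15 Hz, appears at 14 Hz.
122 Hz mod fs = 2 Hz.
2 Hz ≤ fs/2 = 15 Hz, appears at 2 Hz.
Distinct values: {2 Hz, 8 Hz, 14 Hz}.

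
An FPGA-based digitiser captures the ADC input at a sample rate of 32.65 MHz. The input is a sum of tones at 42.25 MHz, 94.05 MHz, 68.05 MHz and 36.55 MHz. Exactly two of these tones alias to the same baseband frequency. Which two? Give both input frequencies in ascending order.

fs/2 = 16.325 MHz.
42.25 MHz mod fs = 9.6 MHz.
9.6 MHz ≤ fs/2 = 16.325 MHz, appears at 9.6 MHz.
94.05 MHz mod fs = 28.75 MHz.
28.75 MHz > fs/2 = 16.325 MHz, folds to fs − 28.75 MHz = 3.9 MHz.
68.05 MHz mod fs = 2.75 MHz.
2.75 MHz ≤ fs/2 = 16.325 MHz, appears at 2.75 MHz.
36.55 MHz mod fs = 3.9 MHz.
3.9 MHz ≤ fs/2 = 16.325 MHz, appears at 3.9 MHz.
36.55 MHz and 94.05 MHz both map to 3.9 MHz.

36.55 MHz, 94.05 MHz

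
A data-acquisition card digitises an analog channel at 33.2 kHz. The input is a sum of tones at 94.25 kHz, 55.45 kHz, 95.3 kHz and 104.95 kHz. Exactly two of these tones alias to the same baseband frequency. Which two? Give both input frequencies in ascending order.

fs/2 = 16.6 kHz.
94.25 kHz mod fs = 27.85 kHz.
27.85 kHz > fs/2 = 16.6 kHz, folds to fs − 27.85 kHz = 5.35 kHz.
55.45 kHz mod fs = 22.25 kHz.
22.25 kHz > fs/2 = 16.6 kHz, folds to fs − 22.25 kHz = 10.95 kHz.
95.3 kHz mod fs = 28.9 kHz.
28.9 kHz > fs/2 = 16.6 kHz, folds to fs − 28.9 kHz = 4.3 kHz.
104.95 kHz mod fs = 5.35 kHz.
5.35 kHz ≤ fs/2 = 16.6 kHz, appears at 5.35 kHz.
94.25 kHz and 104.95 kHz both map to 5.35 kHz.

94.25 kHz, 104.95 kHz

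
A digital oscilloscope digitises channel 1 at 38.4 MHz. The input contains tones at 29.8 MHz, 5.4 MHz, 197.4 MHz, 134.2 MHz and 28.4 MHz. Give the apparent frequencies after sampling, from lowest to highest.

5.4 MHz, 8.6 MHz, 10 MHz, 19 MHz

fs/2 = 19.2 MHz.
29.8 MHz > fs/2 = 19.2 MHz, folds to fs − 29.8 MHz = 8.6 MHz.
5.4 MHz ≤ fs/2 = 19.2 MHz, passes unchanged.
197.4 MHz mod fs = 5.4 MHz.
5.4 MHz ≤ fs/2 = 19.2 MHz, appears at 5.4 MHz.
134.2 MHz mod fs = 19 MHz.
19 MHz ≤ fs/2 = 19.2 MHz, appears at 19 MHz.
28.4 MHz > fs/2 = 19.2 MHz, folds to fs − 28.4 MHz = 10 MHz.
Distinct values: {5.4 MHz, 8.6 MHz, 10 MHz, 19 MHz}.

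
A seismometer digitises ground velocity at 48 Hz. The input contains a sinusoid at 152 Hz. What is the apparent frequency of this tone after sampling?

152 Hz mod fs = 8 Hz.
8 Hz ≤ fs/2 = 24 Hz, appears at 8 Hz.

8 Hz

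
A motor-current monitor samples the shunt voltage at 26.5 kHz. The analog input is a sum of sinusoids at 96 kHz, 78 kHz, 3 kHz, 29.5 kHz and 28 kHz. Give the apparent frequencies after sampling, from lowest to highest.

fs/2 = 13.25 kHz.
96 kHz mod fs = 16.5 kHz.
16.5 kHz > fs/2 = 13.25 kHz, folds to fs − 16.5 kHz = 10 kHz.
78 kHz mod fs = 25 kHz.
25 kHz > fs/2 = 13.25 kHz, folds to fs − 25 kHz = 1.5 kHz.
3 kHz ≤ fs/2 = 13.25 kHz, passes unchanged.
29.5 kHz mod fs = 3 kHz.
3 kHz ≤ fs/2 = 13.25 kHz, appears at 3 kHz.
28 kHz mod fs = 1.5 kHz.
1.5 kHz ≤ fs/2 = 13.25 kHz, appears at 1.5 kHz.
Distinct values: {1.5 kHz, 3 kHz, 10 kHz}.

1.5 kHz, 3 kHz, 10 kHz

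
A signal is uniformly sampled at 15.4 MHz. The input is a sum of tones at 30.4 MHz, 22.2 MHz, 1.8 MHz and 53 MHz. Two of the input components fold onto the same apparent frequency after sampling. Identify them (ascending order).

fs/2 = 7.7 MHz.
30.4 MHz mod fs = 15 MHz.
15 MHz > fs/2 = 7.7 MHz, folds to fs − 15 MHz = 0.4 MHz.
22.2 MHz mod fs = 6.8 MHz.
6.8 MHz ≤ fs/2 = 7.7 MHz, appears at 6.8 MHz.
1.8 MHz ≤ fs/2 = 7.7 MHz, passes unchanged.
53 MHz mod fs = 6.8 MHz.
6.8 MHz ≤ fs/2 = 7.7 MHz, appears at 6.8 MHz.
22.2 MHz and 53 MHz both map to 6.8 MHz.

22.2 MHz, 53 MHz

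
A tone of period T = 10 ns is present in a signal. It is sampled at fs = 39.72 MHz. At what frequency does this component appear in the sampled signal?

T = 10 ns → f = 1/T = 100 MHz.
100 MHz mod fs = 20.56 MHz.
20.56 MHz > fs/2 = 19.86 MHz, folds to fs − 20.56 MHz = 19.16 MHz.

19.16 MHz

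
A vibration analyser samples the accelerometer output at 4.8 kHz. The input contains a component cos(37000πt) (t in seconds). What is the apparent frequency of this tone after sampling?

ω = 37000π rad/s → f = ω/(2π) = 18500 Hz = 18.5 kHz.
18.5 kHz mod fs = 4.1 kHz.
4.1 kHz > fs/2 = 2.4 kHz, folds to fs − 4.1 kHz = 0.7 kHz.

0.7 kHz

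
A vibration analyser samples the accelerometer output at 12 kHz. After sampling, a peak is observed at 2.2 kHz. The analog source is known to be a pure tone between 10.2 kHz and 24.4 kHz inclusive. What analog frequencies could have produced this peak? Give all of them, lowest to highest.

14.2 kHz, 21.8 kHz

Frequencies that alias to 2.2 kHz are k·fs ± 2.2 kHz for integer k ≥ 0.
k=0: 2.2 kHz.
k=1: 9.8 kHz, 14.2 kHz.
k=2: 21.8 kHz, 26.2 kHz.
k=3: 33.8 kHz, 38.2 kHz.
Within [10.2 kHz, 24.4 kHz]: 14.2 kHz, 21.8 kHz.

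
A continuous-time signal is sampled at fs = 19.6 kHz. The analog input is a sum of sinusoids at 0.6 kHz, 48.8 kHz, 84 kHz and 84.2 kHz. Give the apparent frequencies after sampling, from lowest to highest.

fs/2 = 9.8 kHz.
0.6 kHz ≤ fs/2 = 9.8 kHz, passes unchanged.
48.8 kHz mod fs = 9.6 kHz.
9.6 kHz ≤ fs/2 = 9.8 kHz, appears at 9.6 kHz.
84 kHz mod fs = 5.6 kHz.
5.6 kHz ≤ fs/2 = 9.8 kHz, appears at 5.6 kHz.
84.2 kHz mod fs = 5.8 kHz.
5.8 kHz ≤ fs/2 = 9.8 kHz, appears at 5.8 kHz.
Distinct values: {0.6 kHz, 5.6 kHz, 5.8 kHz, 9.6 kHz}.

0.6 kHz, 5.6 kHz, 5.8 kHz, 9.6 kHz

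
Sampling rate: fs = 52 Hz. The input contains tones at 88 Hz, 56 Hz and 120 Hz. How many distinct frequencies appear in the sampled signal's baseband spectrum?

fs/2 = 26 Hz.
88 Hz mod fs = 36 Hz.
36 Hz > fs/2 = 26 Hz, folds to fs − 36 Hz = 16 Hz.
56 Hz mod fs = 4 Hz.
4 Hz ≤ fs/2 = 26 Hz, appears at 4 Hz.
120 Hz mod fs = 16 Hz.
16 Hz ≤ fs/2 = 26 Hz, appears at 16 Hz.
Distinct values: {4 Hz, 16 Hz} → 2.

2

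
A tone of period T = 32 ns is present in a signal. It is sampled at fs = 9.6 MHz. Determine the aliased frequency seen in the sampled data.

2.45 MHz

T = 32 ns → f = 1/T = 31.25 MHz.
31.25 MHz mod fs = 2.45 MHz.
2.45 MHz ≤ fs/2 = 4.8 MHz, appears at 2.45 MHz.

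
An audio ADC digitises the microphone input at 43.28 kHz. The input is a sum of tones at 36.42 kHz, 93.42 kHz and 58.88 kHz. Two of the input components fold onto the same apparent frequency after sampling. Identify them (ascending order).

fs/2 = 21.64 kHz.
36.42 kHz > fs/2 = 21.64 kHz, folds to fs − 36.42 kHz = 6.86 kHz.
93.42 kHz mod fs = 6.86 kHz.
6.86 kHz ≤ fs/2 = 21.64 kHz, appears at 6.86 kHz.
58.88 kHz mod fs = 15.6 kHz.
15.6 kHz ≤ fs/2 = 21.64 kHz, appears at 15.6 kHz.
36.42 kHz and 93.42 kHz both map to 6.86 kHz.

36.42 kHz, 93.42 kHz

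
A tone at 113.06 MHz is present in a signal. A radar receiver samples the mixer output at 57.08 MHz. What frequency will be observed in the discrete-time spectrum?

1.1 MHz

113.06 MHz mod fs = 55.98 MHz.
55.98 MHz > fs/2 = 28.54 MHz, folds to fs − 55.98 MHz = 1.1 MHz.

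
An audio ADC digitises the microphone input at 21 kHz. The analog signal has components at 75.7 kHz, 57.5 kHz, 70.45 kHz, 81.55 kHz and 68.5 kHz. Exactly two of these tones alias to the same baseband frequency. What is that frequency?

fs/2 = 10.5 kHz.
75.7 kHz mod fs = 12.7 kHz.
12.7 kHz > fs/2 = 10.5 kHz, folds to fs − 12.7 kHz = 8.3 kHz.
57.5 kHz mod fs = 15.5 kHz.
15.5 kHz > fs/2 = 10.5 kHz, folds to fs − 15.5 kHz = 5.5 kHz.
70.45 kHz mod fs = 7.45 kHz.
7.45 kHz ≤ fs/2 = 10.5 kHz, appears at 7.45 kHz.
81.55 kHz mod fs = 18.55 kHz.
18.55 kHz > fs/2 = 10.5 kHz, folds to fs − 18.55 kHz = 2.45 kHz.
68.5 kHz mod fs = 5.5 kHz.
5.5 kHz ≤ fs/2 = 10.5 kHz, appears at 5.5 kHz.
57.5 kHz and 68.5 kHz both map to 5.5 kHz.

5.5 kHz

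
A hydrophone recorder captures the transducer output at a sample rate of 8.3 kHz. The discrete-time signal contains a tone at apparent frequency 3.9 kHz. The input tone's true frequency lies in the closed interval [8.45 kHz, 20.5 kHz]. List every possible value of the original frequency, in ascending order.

12.2 kHz, 12.7 kHz, 20.5 kHz

Frequencies that alias to 3.9 kHz are k·fs ± 3.9 kHz for integer k ≥ 0.
k=0: 3.9 kHz.
k=1: 4.4 kHz, 12.2 kHz.
k=2: 12.7 kHz, 20.5 kHz.
k=3: 21 kHz, 28.8 kHz.
Within [8.45 kHz, 20.5 kHz]: 12.2 kHz, 12.7 kHz, 20.5 kHz.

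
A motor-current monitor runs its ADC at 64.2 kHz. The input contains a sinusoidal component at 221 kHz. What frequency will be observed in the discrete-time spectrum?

28.4 kHz

221 kHz mod fs = 28.4 kHz.
28.4 kHz ≤ fs/2 = 32.1 kHz, appears at 28.4 kHz.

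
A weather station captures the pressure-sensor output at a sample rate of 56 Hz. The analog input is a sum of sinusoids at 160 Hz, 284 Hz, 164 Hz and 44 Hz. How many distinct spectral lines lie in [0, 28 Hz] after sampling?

3

fs/2 = 28 Hz.
160 Hz mod fs = 48 Hz.
48 Hz > fs/2 = 28 Hz, folds to fs − 48 Hz = 8 Hz.
284 Hz mod fs = 4 Hz.
4 Hz ≤ fs/2 = 28 Hz, appears at 4 Hz.
164 Hz mod fs = 52 Hz.
52 Hz > fs/2 = 28 Hz, folds to fs − 52 Hz = 4 Hz.
44 Hz > fs/2 = 28 Hz, folds to fs − 44 Hz = 12 Hz.
Distinct values: {4 Hz, 8 Hz, 12 Hz} → 3.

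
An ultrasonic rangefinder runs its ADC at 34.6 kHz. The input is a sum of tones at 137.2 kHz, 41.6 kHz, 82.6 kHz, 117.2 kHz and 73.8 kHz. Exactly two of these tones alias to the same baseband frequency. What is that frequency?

fs/2 = 17.3 kHz.
137.2 kHz mod fs = 33.4 kHz.
33.4 kHz > fs/2 = 17.3 kHz, folds to fs − 33.4 kHz = 1.2 kHz.
41.6 kHz mod fs = 7 kHz.
7 kHz ≤ fs/2 = 17.3 kHz, appears at 7 kHz.
82.6 kHz mod fs = 13.4 kHz.
13.4 kHz ≤ fs/2 = 17.3 kHz, appears at 13.4 kHz.
117.2 kHz mod fs = 13.4 kHz.
13.4 kHz ≤ fs/2 = 17.3 kHz, appears at 13.4 kHz.
73.8 kHz mod fs = 4.6 kHz.
4.6 kHz ≤ fs/2 = 17.3 kHz, appears at 4.6 kHz.
82.6 kHz and 117.2 kHz both map to 13.4 kHz.

13.4 kHz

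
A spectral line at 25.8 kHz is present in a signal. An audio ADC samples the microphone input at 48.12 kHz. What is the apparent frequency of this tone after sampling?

25.8 kHz > fs/2 = 24.06 kHz, folds to fs − 25.8 kHz = 22.32 kHz.

22.32 kHz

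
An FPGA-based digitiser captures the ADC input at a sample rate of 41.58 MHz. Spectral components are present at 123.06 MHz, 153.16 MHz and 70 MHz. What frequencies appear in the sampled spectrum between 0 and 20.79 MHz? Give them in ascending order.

fs/2 = 20.79 MHz.
123.06 MHz mod fs = 39.9 MHz.
39.9 MHz > fs/2 = 20.79 MHz, folds to fs − 39.9 MHz = 1.68 MHz.
153.16 MHz mod fs = 28.42 MHz.
28.42 MHz > fs/2 = 20.79 MHz, folds to fs − 28.42 MHz = 13.16 MHz.
70 MHz mod fs = 28.42 MHz.
28.42 MHz > fs/2 = 20.79 MHz, folds to fs − 28.42 MHz = 13.16 MHz.
Distinct values: {1.68 MHz, 13.16 MHz}.

1.68 MHz, 13.16 MHz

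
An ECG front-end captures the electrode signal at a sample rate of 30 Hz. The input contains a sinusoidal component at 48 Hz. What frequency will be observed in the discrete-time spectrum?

48 Hz mod fs = 18 Hz.
18 Hz > fs/2 = 15 Hz, folds to fs − 18 Hz = 12 Hz.

12 Hz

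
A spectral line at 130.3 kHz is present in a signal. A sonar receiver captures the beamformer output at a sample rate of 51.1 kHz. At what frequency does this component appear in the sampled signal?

130.3 kHz mod fs = 28.1 kHz.
28.1 kHz > fs/2 = 25.55 kHz, folds to fs − 28.1 kHz = 23 kHz.

23 kHz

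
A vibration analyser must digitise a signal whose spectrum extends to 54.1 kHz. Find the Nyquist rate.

Nyquist rate = 2 × 54.1 kHz = 108.2 kHz.

108.2 kHz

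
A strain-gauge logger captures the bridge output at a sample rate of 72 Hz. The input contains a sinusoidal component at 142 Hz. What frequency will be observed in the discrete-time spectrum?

142 Hz mod fs = 70 Hz.
70 Hz > fs/2 = 36 Hz, folds to fs − 70 Hz = 2 Hz.

2 Hz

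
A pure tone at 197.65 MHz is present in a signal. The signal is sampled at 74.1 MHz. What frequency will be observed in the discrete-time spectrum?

197.65 MHz mod fs = 49.45 MHz.
49.45 MHz > fs/2 = 37.05 MHz, folds to fs − 49.45 MHz = 24.65 MHz.

24.65 MHz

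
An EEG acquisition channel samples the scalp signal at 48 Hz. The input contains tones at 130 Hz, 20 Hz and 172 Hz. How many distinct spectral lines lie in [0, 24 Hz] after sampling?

fs/2 = 24 Hz.
130 Hz mod fs = 34 Hz.
34 Hz > fs/2 = 24 Hz, folds to fs − 34 Hz = 14 Hz.
20 Hz ≤ fs/2 = 24 Hz, passes unchanged.
172 Hz mod fs = 28 Hz.
28 Hz > fs/2 = 24 Hz, folds to fs − 28 Hz = 20 Hz.
Distinct values: {14 Hz, 20 Hz} → 2.

2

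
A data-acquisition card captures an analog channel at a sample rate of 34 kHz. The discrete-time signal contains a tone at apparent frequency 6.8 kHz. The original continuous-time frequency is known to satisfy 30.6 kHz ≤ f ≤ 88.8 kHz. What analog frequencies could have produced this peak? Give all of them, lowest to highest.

40.8 kHz, 61.2 kHz, 74.8 kHz

Frequencies that alias to 6.8 kHz are k·fs ± 6.8 kHz for integer k ≥ 0.
k=0: 6.8 kHz.
k=1: 27.2 kHz, 40.8 kHz.
k=2: 61.2 kHz, 74.8 kHz.
k=3: 95.2 kHz, 108.8 kHz.
Within [30.6 kHz, 88.8 kHz]: 40.8 kHz, 61.2 kHz, 74.8 kHz.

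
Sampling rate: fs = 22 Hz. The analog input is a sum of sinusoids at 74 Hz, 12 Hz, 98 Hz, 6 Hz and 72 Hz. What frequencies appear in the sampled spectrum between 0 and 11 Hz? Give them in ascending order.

6 Hz, 8 Hz, 10 Hz

fs/2 = 11 Hz.
74 Hz mod fs = 8 Hz.
8 Hz ≤ fs/2 = 11 Hz, appears at 8 Hz.
12 Hz > fs/2 = 11 Hz, folds to fs − 12 Hz = 10 Hz.
98 Hz mod fs = 10 Hz.
10 Hz ≤ fs/2 = 11 Hz, appears at 10 Hz.
6 Hz ≤ fs/2 = 11 Hz, passes unchanged.
72 Hz mod fs = 6 Hz.
6 Hz ≤ fs/2 = 11 Hz, appears at 6 Hz.
Distinct values: {6 Hz, 8 Hz, 10 Hz}.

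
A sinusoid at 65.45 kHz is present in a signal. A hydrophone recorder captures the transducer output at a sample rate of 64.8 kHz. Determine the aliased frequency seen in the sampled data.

0.65 kHz

65.45 kHz mod fs = 0.65 kHz.
0.65 kHz ≤ fs/2 = 32.4 kHz, appears at 0.65 kHz.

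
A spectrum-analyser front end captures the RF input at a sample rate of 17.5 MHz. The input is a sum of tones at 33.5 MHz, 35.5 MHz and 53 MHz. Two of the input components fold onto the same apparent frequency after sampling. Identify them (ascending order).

35.5 MHz, 53 MHz

fs/2 = 8.75 MHz.
33.5 MHz mod fs = 16 MHz.
16 MHz > fs/2 = 8.75 MHz, folds to fs − 16 MHz = 1.5 MHz.
35.5 MHz mod fs = 0.5 MHz.
0.5 MHz ≤ fs/2 = 8.75 MHz, appears at 0.5 MHz.
53 MHz mod fs = 0.5 MHz.
0.5 MHz ≤ fs/2 = 8.75 MHz, appears at 0.5 MHz.
35.5 MHz and 53 MHz both map to 0.5 MHz.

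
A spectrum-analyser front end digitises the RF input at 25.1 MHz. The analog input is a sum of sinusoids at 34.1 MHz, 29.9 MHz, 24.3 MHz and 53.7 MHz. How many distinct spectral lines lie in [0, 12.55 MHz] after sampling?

4

fs/2 = 12.55 MHz.
34.1 MHz mod fs = 9 MHz.
9 MHz ≤ fs/2 = 12.55 MHz, appears at 9 MHz.
29.9 MHz mod fs = 4.8 MHz.
4.8 MHz ≤ fs/2 = 12.55 MHz, appears at 4.8 MHz.
24.3 MHz > fs/2 = 12.55 MHz, folds to fs − 24.3 MHz = 0.8 MHz.
53.7 MHz mod fs = 3.5 MHz.
3.5 MHz ≤ fs/2 = 12.55 MHz, appears at 3.5 MHz.
Distinct values: {0.8 MHz, 3.5 MHz, 4.8 MHz, 9 MHz} → 4.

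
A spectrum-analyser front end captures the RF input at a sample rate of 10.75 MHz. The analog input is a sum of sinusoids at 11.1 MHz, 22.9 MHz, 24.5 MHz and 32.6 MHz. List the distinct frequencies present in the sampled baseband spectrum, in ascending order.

0.35 MHz, 1.4 MHz, 3 MHz

fs/2 = 5.375 MHz.
11.1 MHz mod fs = 0.35 MHz.
0.35 MHz ≤ fs/2 = 5.375 MHz, appears at 0.35 MHz.
22.9 MHz mod fs = 1.4 MHz.
1.4 MHz ≤ fs/2 = 5.375 MHz, appears at 1.4 MHz.
24.5 MHz mod fs = 3 MHz.
3 MHz ≤ fs/2 = 5.375 MHz, appears at 3 MHz.
32.6 MHz mod fs = 0.35 MHz.
0.35 MHz ≤ fs/2 = 5.375 MHz, appears at 0.35 MHz.
Distinct values: {0.35 MHz, 1.4 MHz, 3 MHz}.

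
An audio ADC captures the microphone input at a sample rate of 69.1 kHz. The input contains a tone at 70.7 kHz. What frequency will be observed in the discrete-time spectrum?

1.6 kHz

70.7 kHz mod fs = 1.6 kHz.
1.6 kHz ≤ fs/2 = 34.55 kHz, appears at 1.6 kHz.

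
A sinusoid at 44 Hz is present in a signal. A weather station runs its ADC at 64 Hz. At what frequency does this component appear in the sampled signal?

44 Hz > fs/2 = 32 Hz, folds to fs − 44 Hz = 20 Hz.

20 Hz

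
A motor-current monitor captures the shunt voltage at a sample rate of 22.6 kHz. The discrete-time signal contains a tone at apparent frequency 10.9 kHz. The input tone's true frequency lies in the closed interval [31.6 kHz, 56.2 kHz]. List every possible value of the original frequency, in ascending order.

Frequencies that alias to 10.9 kHz are k·fs ± 10.9 kHz for integer k ≥ 0.
k=0: 10.9 kHz.
k=1: 11.7 kHz, 33.5 kHz.
k=2: 34.3 kHz, 56.1 kHz.
k=3: 56.9 kHz, 78.7 kHz.
Within [31.6 kHz, 56.2 kHz]: 33.5 kHz, 34.3 kHz, 56.1 kHz.

33.5 kHz, 34.3 kHz, 56.1 kHz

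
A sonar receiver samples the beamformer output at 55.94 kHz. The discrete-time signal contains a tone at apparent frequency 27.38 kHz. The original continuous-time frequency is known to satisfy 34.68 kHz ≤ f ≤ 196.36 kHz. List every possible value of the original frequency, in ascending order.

Frequencies that alias to 27.38 kHz are k·fs ± 27.38 kHz for integer k ≥ 0.
k=0: 27.38 kHz.
k=1: 28.56 kHz, 83.32 kHz.
k=2: 84.5 kHz, 139.26 kHz.
k=3: 140.44 kHz, 195.2 kHz.
k=4: 196.38 kHz, 251.14 kHz.
Within [34.68 kHz, 196.36 kHz]: 83.32 kHz, 84.5 kHz, 139.26 kHz, 140.44 kHz, 195.2 kHz.

83.32 kHz, 84.5 kHz, 139.26 kHz, 140.44 kHz, 195.2 kHz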